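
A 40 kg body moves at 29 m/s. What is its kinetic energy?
KE = ½mv² = ½(40)(29)² = 16820.0 J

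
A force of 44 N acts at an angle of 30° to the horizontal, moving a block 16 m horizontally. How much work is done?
W = F·d·cosθ = (44)(16)cos(30°) = 609.7 J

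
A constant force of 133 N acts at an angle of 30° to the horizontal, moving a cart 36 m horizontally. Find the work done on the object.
W = F·d·cosθ = (133)(36)cos(30°) = 4147 J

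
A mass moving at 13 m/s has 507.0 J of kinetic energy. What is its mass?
m = 2·KE/v² = 2·507.0/(13)² = 6.0 kg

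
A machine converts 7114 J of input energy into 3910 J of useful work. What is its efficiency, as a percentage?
η = W_out/W_in = 3910/7114 = 54.96%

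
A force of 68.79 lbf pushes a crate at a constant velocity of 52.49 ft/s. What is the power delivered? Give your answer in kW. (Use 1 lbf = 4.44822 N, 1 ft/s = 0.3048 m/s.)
Convert to SI: F = 305.993 N, v = 15.999 m/s
P = Fv = (305.993)(15.999) = 4895.57 W = 4.896 kW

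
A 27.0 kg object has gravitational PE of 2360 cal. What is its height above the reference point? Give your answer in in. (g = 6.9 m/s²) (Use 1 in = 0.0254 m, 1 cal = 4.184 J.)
Convert to SI: m = 27.0 kg, PE = 9874.24 J
h = PE/(mg) = 9874.24/(27.0·6.9) = 53.0018 m = 2087 in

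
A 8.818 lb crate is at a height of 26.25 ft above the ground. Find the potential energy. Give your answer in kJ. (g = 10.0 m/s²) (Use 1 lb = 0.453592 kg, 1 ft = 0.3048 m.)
Convert to SI: m = 3.99977 kg, h = 8.001 m
PE = mgh = (3.99977)(10.0)(8.001) = 320.022 J = 0.32 kJ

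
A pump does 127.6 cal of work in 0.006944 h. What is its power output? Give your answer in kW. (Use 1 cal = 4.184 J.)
Convert to SI: W = 533.878 J, t = 24.9984 s
P = W/t = 533.878/24.9984 = 21.3565 W = 0.02136 kW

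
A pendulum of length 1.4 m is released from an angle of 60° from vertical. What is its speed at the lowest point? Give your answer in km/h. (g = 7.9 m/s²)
h = L(1 − cosθ) = 1.4(1 − cos60°) = 0.7 m
v = √(2gh) = √(2·7.9·0.7) = 3.32566 m/s = 11.97 km/h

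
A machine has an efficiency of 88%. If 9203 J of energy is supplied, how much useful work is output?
W_out = η·W_in = 0.88·9203 = 8098.64 J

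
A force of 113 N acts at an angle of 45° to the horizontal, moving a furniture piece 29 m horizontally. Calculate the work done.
W = F·d·cosθ = (113)(29)cos(45°) = 2317 J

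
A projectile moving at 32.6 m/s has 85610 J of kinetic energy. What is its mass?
m = 2·KE/v² = 2·85610/(32.6)² = 161.1 kg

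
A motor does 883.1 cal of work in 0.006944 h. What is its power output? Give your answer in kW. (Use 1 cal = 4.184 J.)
Convert to SI: W = 3694.89 J, t = 24.9984 s
P = W/t = 3694.89/24.9984 = 147.805 W = 0.1478 kW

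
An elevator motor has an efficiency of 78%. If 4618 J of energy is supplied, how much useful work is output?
W_out = η·W_in = 0.78·4618 = 3602.04 J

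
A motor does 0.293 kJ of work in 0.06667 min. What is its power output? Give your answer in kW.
Convert to SI: W = 293.0 J, t = 4.0002 s
P = W/t = 293.0/4.0002 = 73.2463 W = 0.07325 kW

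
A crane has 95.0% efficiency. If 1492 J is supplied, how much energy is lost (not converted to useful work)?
W_lost = W_in(1 − η) = 1492·(1 − 0.95) = 74.6 J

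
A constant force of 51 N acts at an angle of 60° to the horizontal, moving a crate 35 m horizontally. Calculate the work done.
W = F·d·cosθ = (51)(35)cos(60°) = 892.5 J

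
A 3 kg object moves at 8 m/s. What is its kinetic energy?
KE = ½mv² = ½(3)(8)² = 96.0 J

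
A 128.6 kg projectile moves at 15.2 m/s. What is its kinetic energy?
KE = ½mv² = ½(128.6)(15.2)² = 14860 J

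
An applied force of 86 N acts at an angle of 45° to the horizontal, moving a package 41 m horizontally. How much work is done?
W = F·d·cosθ = (86)(41)cos(45°) = 2493 J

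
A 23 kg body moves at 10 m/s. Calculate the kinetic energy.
KE = ½mv² = ½(23)(10)² = 1150.0 J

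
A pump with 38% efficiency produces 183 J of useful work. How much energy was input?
W_in = W_out/η = 183/0.38 = 481.6 J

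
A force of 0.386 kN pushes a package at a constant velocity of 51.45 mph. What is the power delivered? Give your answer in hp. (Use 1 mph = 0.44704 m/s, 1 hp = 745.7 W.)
Convert to SI: F = 386.0 N, v = 23.0002 m/s
P = Fv = (386.0)(23.0002) = 8878.08 W = 11.91 hp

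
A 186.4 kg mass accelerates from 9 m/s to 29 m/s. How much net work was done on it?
W = ΔKE = ½m(v₂² − v₁²) = ½(186.4)(29² − 9²) = 70832.0 J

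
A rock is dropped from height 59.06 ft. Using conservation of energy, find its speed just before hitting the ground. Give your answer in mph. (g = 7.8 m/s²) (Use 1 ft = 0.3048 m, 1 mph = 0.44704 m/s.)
Convert to SI: h = 18.0015 m
mgh = ½mv² ⇒ v = √(2gh) = √(2·7.8·18.0015) = 16.7578 m/s = 37.49 mph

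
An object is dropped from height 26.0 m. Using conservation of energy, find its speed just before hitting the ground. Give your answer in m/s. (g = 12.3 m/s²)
mgh = ½mv² ⇒ v = √(2gh) = √(2·12.3·26.0) = 25.29 m/s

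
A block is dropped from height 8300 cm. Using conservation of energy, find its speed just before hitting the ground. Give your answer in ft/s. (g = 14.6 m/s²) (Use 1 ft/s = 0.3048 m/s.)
Convert to SI: h = 83.0 m
mgh = ½mv² ⇒ v = √(2gh) = √(2·14.6·83.0) = 49.2301 m/s = 161.5 ft/s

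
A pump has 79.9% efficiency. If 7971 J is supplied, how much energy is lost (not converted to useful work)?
W_lost = W_in(1 − η) = 7971·(1 − 0.799) = 1602 J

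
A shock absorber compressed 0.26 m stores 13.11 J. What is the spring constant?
k = 2·PE/x² = 2·13.11/(0.26)² = 387.9 N/m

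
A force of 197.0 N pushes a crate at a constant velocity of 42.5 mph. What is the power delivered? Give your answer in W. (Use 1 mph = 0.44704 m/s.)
Convert to SI: F = 197.0 N, v = 18.9992 m/s
P = Fv = (197.0)(18.9992) = 3743 W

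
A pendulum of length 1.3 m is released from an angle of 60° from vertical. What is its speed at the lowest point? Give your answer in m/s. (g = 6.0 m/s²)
h = L(1 − cosθ) = 1.3(1 − cos60°) = 0.65 m
v = √(2gh) = √(2·6.0·0.65) = 2.793 m/s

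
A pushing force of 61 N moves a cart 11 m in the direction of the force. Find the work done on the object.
W = F·d = (61)(11) = 671.0 J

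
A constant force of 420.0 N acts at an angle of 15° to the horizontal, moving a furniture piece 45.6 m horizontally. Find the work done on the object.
W = F·d·cosθ = (420.0)(45.6)cos(15°) = 18500 J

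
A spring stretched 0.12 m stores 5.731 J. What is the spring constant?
k = 2·PE/x² = 2·5.731/(0.12)² = 796.0 N/m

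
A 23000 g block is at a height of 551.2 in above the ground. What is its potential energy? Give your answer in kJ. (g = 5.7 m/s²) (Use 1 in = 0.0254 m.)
Convert to SI: m = 23.0 kg, h = 14.0005 m
PE = mgh = (23.0)(5.7)(14.0005) = 1835.46 J = 1.835 kJ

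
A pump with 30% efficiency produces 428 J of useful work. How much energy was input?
W_in = W_out/η = 428/0.3 = 1427 J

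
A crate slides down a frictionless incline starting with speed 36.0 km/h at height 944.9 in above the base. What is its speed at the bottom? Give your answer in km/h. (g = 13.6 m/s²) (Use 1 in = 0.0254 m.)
Convert to SI: v₀ = 10.0 m/s, h = 24.0005 m
½mv₀² + mgh = ½mv² ⇒ v = √(v₀² + 2gh) = √(10.0² + 2·13.6·24.0005) = 27.4374 m/s = 98.77 km/h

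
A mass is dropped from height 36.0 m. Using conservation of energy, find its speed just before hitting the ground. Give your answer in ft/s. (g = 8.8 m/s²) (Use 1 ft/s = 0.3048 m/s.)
mgh = ½mv² ⇒ v = √(2gh) = √(2·8.8·36.0) = 25.1714 m/s = 82.58 ft/s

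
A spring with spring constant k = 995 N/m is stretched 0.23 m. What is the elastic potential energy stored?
PE = ½kx² = ½(995)(0.23)² = 26.32 J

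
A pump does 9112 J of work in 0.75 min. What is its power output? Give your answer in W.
Convert to SI: W = 9112.0 J, t = 45.0 s
P = W/t = 9112.0/45.0 = 202.5 W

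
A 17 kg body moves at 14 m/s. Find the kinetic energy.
KE = ½mv² = ½(17)(14)² = 1666.0 J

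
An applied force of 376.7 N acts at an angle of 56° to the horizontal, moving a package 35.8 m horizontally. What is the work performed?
W = F·d·cosθ = (376.7)(35.8)cos(56°) = 7541 J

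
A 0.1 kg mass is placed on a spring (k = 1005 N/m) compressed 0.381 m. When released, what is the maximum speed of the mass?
½kx² = ½mv² ⇒ v = x√(k/m) = (0.381)√(1005/0.1) = 38.2 m/s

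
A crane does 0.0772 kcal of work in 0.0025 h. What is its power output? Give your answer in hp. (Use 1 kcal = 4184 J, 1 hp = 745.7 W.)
Convert to SI: W = 323.005 J, t = 9.0 s
P = W/t = 323.005/9.0 = 35.8894 W = 0.04813 hp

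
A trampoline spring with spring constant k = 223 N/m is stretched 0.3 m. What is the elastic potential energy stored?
PE = ½kx² = ½(223)(0.3)² = 10.04 J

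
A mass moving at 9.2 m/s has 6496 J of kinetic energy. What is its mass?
m = 2·KE/v² = 2·6496/(9.2)² = 153.5 kg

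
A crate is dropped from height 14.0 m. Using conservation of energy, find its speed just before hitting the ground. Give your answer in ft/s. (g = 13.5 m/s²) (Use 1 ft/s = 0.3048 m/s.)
mgh = ½mv² ⇒ v = √(2gh) = √(2·13.5·14.0) = 19.4422 m/s = 63.79 ft/s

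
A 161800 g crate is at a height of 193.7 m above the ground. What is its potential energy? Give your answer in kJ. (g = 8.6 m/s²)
Convert to SI: m = 161.8 kg, h = 193.7 m
PE = mgh = (161.8)(8.6)(193.7) = 269530 J = 269.5 kJ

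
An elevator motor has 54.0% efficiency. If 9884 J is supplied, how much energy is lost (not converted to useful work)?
W_lost = W_in(1 − η) = 9884·(1 − 0.54) = 4547 J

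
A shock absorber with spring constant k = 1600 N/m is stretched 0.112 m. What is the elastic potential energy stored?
PE = ½kx² = ½(1600)(0.112)² = 10.04 J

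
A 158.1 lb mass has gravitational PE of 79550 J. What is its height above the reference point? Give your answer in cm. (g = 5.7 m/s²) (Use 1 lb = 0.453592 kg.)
Convert to SI: m = 71.7129 kg, PE = 79550.0 J
h = PE/(mg) = 79550.0/(71.7129·5.7) = 194.611 m = 19460 cm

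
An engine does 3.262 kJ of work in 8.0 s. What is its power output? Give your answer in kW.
Convert to SI: W = 3262.0 J, t = 8.0 s
P = W/t = 3262.0/8.0 = 407.75 W = 0.4078 kW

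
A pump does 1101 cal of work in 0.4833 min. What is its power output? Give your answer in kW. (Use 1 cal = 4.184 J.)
Convert to SI: W = 4606.58 J, t = 28.998 s
P = W/t = 4606.58/28.998 = 158.859 W = 0.1589 kW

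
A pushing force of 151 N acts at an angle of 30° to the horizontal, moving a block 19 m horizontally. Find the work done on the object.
W = F·d·cosθ = (151)(19)cos(30°) = 2485 J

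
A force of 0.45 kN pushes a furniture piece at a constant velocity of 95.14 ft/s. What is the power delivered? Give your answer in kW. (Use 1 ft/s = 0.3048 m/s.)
Convert to SI: F = 450.0 N, v = 28.9987 m/s
P = Fv = (450.0)(28.9987) = 13049.4 W = 13.05 kW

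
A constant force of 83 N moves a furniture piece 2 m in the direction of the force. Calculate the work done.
W = F·d = (83)(2) = 166.0 J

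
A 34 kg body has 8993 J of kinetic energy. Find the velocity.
v = √(2·KE/m) = √(2·8993/34) = 23.0 m/s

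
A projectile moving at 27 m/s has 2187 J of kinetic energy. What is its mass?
m = 2·KE/v² = 2·2187/(27)² = 6.0 kg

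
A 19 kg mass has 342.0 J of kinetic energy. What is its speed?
v = √(2·KE/m) = √(2·342.0/19) = 6.0 m/s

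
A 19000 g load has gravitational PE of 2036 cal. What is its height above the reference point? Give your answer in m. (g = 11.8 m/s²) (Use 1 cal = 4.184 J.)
Convert to SI: m = 19.0 kg, PE = 8518.62 J
h = PE/(mg) = 8518.62/(19.0·11.8) = 38.0 m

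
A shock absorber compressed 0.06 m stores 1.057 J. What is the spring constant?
k = 2·PE/x² = 2·1.057/(0.06)² = 587.2 N/m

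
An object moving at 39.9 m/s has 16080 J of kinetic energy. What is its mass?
m = 2·KE/v² = 2·16080/(39.9)² = 20.2 kg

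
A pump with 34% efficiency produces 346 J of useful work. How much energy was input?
W_in = W_out/η = 346/0.34 = 1018 J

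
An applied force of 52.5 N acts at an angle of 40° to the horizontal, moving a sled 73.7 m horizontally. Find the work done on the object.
W = F·d·cosθ = (52.5)(73.7)cos(40°) = 2964 J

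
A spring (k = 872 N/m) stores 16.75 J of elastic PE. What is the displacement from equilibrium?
x = √(2·PE/k) = √(2·16.75/872) = 0.196 m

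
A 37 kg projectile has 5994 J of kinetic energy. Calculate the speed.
v = √(2·KE/m) = √(2·5994/37) = 18.0 m/s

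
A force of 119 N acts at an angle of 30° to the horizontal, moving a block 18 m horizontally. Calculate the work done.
W = F·d·cosθ = (119)(18)cos(30°) = 1855 J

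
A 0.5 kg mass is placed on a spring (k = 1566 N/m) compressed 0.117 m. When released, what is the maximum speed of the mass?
½kx² = ½mv² ⇒ v = x√(k/m) = (0.117)√(1566/0.5) = 6.548 m/s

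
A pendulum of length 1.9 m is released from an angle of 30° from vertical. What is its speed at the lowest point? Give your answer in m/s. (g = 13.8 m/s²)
h = L(1 − cosθ) = 1.9(1 − cos30°) = 0.254552 m
v = √(2gh) = √(2·13.8·0.254552) = 2.651 m/s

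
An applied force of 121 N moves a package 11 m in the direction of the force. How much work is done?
W = F·d = (121)(11) = 1331 J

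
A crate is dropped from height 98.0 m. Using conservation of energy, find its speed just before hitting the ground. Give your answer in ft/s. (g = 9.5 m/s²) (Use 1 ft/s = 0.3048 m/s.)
mgh = ½mv² ⇒ v = √(2gh) = √(2·9.5·98.0) = 43.1509 m/s = 141.6 ft/s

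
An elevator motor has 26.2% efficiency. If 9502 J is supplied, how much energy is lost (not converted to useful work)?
W_lost = W_in(1 − η) = 9502·(1 − 0.262) = 7012 J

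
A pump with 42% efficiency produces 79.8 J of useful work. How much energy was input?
W_in = W_out/η = 79.8/0.42 = 190.0 J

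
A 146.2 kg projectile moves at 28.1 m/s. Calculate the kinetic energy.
KE = ½mv² = ½(146.2)(28.1)² = 57720 J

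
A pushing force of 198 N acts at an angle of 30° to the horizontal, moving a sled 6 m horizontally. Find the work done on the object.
W = F·d·cosθ = (198)(6)cos(30°) = 1029 J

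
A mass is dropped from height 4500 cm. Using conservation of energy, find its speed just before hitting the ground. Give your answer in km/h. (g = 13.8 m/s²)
Convert to SI: h = 45.0 m
mgh = ½mv² ⇒ v = √(2gh) = √(2·13.8·45.0) = 35.242 m/s = 126.9 km/h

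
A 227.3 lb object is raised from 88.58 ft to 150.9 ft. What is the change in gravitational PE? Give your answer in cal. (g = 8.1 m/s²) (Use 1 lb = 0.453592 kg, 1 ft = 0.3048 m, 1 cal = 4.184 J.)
Convert to SI: m = 103.101 kg, Δh = 18.9951 m
ΔPE = mgΔh = (103.101)(8.1)(18.9951) = 15863.3 J = 3791 cal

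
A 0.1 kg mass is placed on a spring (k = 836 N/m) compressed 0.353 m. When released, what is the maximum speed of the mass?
½kx² = ½mv² ⇒ v = x√(k/m) = (0.353)√(836/0.1) = 32.28 m/s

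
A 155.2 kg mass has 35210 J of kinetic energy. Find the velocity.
v = √(2·KE/m) = √(2·35210/155.2) = 21.3 m/s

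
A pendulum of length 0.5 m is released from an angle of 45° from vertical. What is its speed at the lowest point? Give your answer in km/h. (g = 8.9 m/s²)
h = L(1 − cosθ) = 0.5(1 − cos45°) = 0.146447 m
v = √(2gh) = √(2·8.9·0.146447) = 1.61454 m/s = 5.812 km/h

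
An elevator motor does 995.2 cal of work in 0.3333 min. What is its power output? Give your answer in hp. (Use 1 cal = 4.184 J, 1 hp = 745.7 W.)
Convert to SI: W = 4163.92 J, t = 19.998 s
P = W/t = 4163.92/19.998 = 208.217 W = 0.2792 hp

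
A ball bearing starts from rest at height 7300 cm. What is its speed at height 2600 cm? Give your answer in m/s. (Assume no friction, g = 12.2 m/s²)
Convert to SI: h₁−h₂ = 47.0 m
mgh₁ = mgh₂ + ½mv² ⇒ v = √(2g(h₁−h₂)) = √(2·12.2·47.0) = 33.86 m/s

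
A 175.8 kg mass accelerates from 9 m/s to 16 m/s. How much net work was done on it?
W = ΔKE = ½m(v₂² − v₁²) = ½(175.8)(16² − 9²) = 15382.5 J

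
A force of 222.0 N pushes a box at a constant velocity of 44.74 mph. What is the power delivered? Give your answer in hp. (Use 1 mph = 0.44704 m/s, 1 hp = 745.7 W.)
Convert to SI: F = 222.0 N, v = 20.0006 m/s
P = Fv = (222.0)(20.0006) = 4440.13 W = 5.954 hp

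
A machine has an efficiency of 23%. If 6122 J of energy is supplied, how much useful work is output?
W_out = η·W_in = 0.23·6122 = 1408.06 J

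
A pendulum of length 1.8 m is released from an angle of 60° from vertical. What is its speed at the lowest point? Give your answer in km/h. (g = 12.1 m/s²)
h = L(1 − cosθ) = 1.8(1 − cos60°) = 0.9 m
v = √(2gh) = √(2·12.1·0.9) = 4.6669 m/s = 16.8 km/h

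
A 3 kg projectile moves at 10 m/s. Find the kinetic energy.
KE = ½mv² = ½(3)(10)² = 150.0 J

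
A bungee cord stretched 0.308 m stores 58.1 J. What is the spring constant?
k = 2·PE/x² = 2·58.1/(0.308)² = 1225 N/m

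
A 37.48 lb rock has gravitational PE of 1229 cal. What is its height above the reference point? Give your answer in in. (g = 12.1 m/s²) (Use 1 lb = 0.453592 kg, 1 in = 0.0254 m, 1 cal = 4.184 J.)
Convert to SI: m = 17.0006 kg, PE = 5142.14 J
h = PE/(mg) = 5142.14/(17.0006·12.1) = 24.9973 m = 984.1 in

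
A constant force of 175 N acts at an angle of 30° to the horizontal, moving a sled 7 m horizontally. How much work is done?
W = F·d·cosθ = (175)(7)cos(30°) = 1061 J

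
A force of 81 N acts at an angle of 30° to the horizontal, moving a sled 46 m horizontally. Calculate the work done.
W = F·d·cosθ = (81)(46)cos(30°) = 3227 J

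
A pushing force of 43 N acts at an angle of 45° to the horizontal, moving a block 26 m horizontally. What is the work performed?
W = F·d·cosθ = (43)(26)cos(45°) = 790.5 J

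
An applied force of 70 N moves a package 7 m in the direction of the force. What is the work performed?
W = F·d = (70)(7) = 490.0 J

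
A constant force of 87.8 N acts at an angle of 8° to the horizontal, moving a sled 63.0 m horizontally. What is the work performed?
W = F·d·cosθ = (87.8)(63.0)cos(8°) = 5478 J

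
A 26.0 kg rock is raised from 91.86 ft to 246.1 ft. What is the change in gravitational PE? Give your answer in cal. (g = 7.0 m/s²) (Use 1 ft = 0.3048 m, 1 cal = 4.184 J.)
Convert to SI: m = 26.0 kg, Δh = 47.0124 m
ΔPE = mgΔh = (26.0)(7.0)(47.0124) = 8556.25 J = 2045 cal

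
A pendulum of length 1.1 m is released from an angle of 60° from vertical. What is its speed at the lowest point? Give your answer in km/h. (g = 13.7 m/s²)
h = L(1 − cosθ) = 1.1(1 − cos60°) = 0.55 m
v = √(2gh) = √(2·13.7·0.55) = 3.88201 m/s = 13.98 km/h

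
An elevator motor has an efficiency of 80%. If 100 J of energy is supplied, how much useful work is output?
W_out = η·W_in = 0.8·100 = 80.0 J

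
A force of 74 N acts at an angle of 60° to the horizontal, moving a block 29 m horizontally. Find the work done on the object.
W = F·d·cosθ = (74)(29)cos(60°) = 1073 J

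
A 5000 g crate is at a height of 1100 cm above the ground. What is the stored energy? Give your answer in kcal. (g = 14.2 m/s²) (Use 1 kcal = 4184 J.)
Convert to SI: m = 5.0 kg, h = 11.0 m
PE = mgh = (5.0)(14.2)(11.0) = 781.0 J = 0.1867 kcal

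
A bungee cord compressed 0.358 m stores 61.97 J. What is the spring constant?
k = 2·PE/x² = 2·61.97/(0.358)² = 967.0 N/m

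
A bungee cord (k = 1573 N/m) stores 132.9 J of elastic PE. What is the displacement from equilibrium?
x = √(2·PE/k) = √(2·132.9/1573) = 0.4111 m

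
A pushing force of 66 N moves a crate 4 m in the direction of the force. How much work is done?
W = F·d = (66)(4) = 264.0 J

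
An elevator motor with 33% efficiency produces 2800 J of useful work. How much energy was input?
W_in = W_out/η = 2800/0.33 = 8485 J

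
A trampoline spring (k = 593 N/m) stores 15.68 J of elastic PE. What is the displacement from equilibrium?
x = √(2·PE/k) = √(2·15.68/593) = 0.23 m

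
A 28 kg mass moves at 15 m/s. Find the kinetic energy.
KE = ½mv² = ½(28)(15)² = 3150.0 J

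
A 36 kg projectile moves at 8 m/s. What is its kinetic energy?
KE = ½mv² = ½(36)(8)² = 1152.0 J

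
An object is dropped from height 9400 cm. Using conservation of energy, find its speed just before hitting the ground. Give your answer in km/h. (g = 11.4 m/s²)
Convert to SI: h = 94.0 m
mgh = ½mv² ⇒ v = √(2gh) = √(2·11.4·94.0) = 46.2947 m/s = 166.7 km/h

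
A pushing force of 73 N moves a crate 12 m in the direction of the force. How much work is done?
W = F·d = (73)(12) = 876.0 J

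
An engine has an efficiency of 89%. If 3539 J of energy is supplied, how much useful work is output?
W_out = η·W_in = 0.89·3539 = 3149.71 J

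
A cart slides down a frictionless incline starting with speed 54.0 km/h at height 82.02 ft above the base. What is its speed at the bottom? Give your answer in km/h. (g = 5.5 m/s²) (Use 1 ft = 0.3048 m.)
Convert to SI: v₀ = 15.0 m/s, h = 24.9997 m
½mv₀² + mgh = ½mv² ⇒ v = √(v₀² + 2gh) = √(15.0² + 2·5.5·24.9997) = 22.3606 m/s = 80.5 km/h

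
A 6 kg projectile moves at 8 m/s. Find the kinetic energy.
KE = ½mv² = ½(6)(8)² = 192.0 J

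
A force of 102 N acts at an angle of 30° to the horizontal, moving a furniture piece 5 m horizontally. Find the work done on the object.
W = F·d·cosθ = (102)(5)cos(30°) = 441.7 J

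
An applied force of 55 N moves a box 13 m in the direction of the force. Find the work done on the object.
W = F·d = (55)(13) = 715.0 J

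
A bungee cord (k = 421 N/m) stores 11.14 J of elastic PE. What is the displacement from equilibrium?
x = √(2·PE/k) = √(2·11.14/421) = 0.23 m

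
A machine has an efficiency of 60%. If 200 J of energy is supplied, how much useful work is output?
W_out = η·W_in = 0.6·200 = 120.0 J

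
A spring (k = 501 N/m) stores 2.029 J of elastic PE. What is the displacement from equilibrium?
x = √(2·PE/k) = √(2·2.029/501) = 0.09 m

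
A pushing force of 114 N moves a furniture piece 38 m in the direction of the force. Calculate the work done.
W = F·d = (114)(38) = 4332 J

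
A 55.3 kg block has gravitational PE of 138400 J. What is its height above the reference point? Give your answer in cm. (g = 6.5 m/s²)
h = PE/(mg) = 138400/(55.3·6.5) = 385.033 m = 38500 cm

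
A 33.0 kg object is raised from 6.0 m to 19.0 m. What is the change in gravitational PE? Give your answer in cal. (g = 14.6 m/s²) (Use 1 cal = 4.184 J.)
ΔPE = mgΔh = (33.0)(14.6)(13.0) = 6263.4 J = 1497 cal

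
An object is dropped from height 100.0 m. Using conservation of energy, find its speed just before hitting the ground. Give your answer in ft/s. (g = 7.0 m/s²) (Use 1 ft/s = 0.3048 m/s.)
mgh = ½mv² ⇒ v = √(2gh) = √(2·7.0·100.0) = 37.4166 m/s = 122.8 ft/s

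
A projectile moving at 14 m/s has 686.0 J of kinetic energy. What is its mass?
m = 2·KE/v² = 2·686.0/(14)² = 7.0 kg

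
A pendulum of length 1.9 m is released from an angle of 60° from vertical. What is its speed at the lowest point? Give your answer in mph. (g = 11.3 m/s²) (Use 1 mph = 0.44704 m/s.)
h = L(1 − cosθ) = 1.9(1 − cos60°) = 0.95 m
v = √(2gh) = √(2·11.3·0.95) = 4.63357 m/s = 10.37 mph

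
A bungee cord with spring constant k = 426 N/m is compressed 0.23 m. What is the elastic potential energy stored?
PE = ½kx² = ½(426)(0.23)² = 11.27 J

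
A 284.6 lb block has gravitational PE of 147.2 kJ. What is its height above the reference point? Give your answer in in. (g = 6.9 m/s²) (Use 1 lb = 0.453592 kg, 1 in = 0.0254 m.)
Convert to SI: m = 129.092 kg, PE = 147200 J
h = PE/(mg) = 147200/(129.092·6.9) = 165.256 m = 6506 in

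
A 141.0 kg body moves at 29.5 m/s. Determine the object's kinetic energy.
KE = ½mv² = ½(141.0)(29.5)² = 61350 J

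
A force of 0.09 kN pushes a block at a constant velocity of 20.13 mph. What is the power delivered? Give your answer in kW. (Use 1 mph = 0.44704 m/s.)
Convert to SI: F = 90.0 N, v = 8.99892 m/s
P = Fv = (90.0)(8.99892) = 809.902 W = 0.8099 kW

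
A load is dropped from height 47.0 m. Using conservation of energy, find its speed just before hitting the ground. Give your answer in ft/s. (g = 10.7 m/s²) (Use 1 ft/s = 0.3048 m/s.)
mgh = ½mv² ⇒ v = √(2gh) = √(2·10.7·47.0) = 31.7144 m/s = 104.0 ft/s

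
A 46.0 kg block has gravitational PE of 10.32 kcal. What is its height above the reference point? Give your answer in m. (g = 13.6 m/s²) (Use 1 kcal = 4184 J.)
Convert to SI: m = 46.0 kg, PE = 43178.9 J
h = PE/(mg) = 43178.9/(46.0·13.6) = 69.02 m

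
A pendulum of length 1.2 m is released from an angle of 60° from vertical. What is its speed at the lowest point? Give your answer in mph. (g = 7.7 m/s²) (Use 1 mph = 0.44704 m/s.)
h = L(1 − cosθ) = 1.2(1 − cos60°) = 0.6 m
v = √(2gh) = √(2·7.7·0.6) = 3.03974 m/s = 6.8 mph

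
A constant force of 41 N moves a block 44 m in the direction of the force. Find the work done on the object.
W = F·d = (41)(44) = 1804 J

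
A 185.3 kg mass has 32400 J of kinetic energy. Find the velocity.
v = √(2·KE/m) = √(2·32400/185.3) = 18.7 m/s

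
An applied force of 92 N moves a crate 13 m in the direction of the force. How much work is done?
W = F·d = (92)(13) = 1196 J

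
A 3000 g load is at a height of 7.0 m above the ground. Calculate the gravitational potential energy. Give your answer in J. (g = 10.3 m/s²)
Convert to SI: m = 3.0 kg, h = 7.0 m
PE = mgh = (3.0)(10.3)(7.0) = 216.3 J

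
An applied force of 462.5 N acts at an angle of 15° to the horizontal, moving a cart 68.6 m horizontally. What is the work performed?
W = F·d·cosθ = (462.5)(68.6)cos(15°) = 30650 J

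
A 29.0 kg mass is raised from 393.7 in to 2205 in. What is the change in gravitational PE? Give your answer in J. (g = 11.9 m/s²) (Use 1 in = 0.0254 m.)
Convert to SI: m = 29.0 kg, Δh = 46.007 m
ΔPE = mgΔh = (29.0)(11.9)(46.007) = 15880 J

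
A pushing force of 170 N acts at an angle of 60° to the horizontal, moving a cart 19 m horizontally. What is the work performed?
W = F·d·cosθ = (170)(19)cos(60°) = 1615 J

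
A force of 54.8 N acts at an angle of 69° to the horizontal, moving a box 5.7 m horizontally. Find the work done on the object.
W = F·d·cosθ = (54.8)(5.7)cos(69°) = 111.9 J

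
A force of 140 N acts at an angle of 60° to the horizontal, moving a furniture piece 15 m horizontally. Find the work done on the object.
W = F·d·cosθ = (140)(15)cos(60°) = 1050 J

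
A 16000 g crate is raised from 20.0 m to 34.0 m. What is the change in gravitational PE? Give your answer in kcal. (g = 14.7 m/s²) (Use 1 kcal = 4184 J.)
Convert to SI: m = 16.0 kg, Δh = 14.0 m
ΔPE = mgΔh = (16.0)(14.7)(14.0) = 3292.8 J = 0.787 kcal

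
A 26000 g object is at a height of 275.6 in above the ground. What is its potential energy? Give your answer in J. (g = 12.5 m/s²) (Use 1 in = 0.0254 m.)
Convert to SI: m = 26.0 kg, h = 7.00024 m
PE = mgh = (26.0)(12.5)(7.00024) = 2275 J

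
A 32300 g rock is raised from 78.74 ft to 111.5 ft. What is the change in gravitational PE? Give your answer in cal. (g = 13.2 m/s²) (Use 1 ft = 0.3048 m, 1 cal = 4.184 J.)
Convert to SI: m = 32.3 kg, Δh = 9.98525 m
ΔPE = mgΔh = (32.3)(13.2)(9.98525) = 4257.31 J = 1018 cal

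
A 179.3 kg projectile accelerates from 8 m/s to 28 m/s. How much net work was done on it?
W = ΔKE = ½m(v₂² − v₁²) = ½(179.3)(28² − 8²) = 64548.0 J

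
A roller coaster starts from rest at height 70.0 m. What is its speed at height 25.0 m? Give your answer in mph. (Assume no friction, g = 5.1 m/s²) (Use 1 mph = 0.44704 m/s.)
mgh₁ = mgh₂ + ½mv² ⇒ v = √(2g(h₁−h₂)) = √(2·5.1·45.0) = 21.4243 m/s = 47.92 mph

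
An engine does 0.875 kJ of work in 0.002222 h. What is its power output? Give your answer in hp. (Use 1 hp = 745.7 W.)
Convert to SI: W = 875.0 J, t = 7.9992 s
P = W/t = 875.0/7.9992 = 109.386 W = 0.1467 hp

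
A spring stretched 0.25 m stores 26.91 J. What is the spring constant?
k = 2·PE/x² = 2·26.91/(0.25)² = 861.1 N/m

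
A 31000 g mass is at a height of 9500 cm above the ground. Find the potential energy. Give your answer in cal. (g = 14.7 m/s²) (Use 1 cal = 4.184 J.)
Convert to SI: m = 31.0 kg, h = 95.0 m
PE = mgh = (31.0)(14.7)(95.0) = 43291.5 J = 10350 cal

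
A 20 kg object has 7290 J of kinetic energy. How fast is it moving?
v = √(2·KE/m) = √(2·7290/20) = 27.0 m/s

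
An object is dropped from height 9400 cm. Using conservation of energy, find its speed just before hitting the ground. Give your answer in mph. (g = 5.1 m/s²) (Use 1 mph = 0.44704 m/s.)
Convert to SI: h = 94.0 m
mgh = ½mv² ⇒ v = √(2gh) = √(2·5.1·94.0) = 30.9645 m/s = 69.27 mph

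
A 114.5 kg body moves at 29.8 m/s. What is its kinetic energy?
KE = ½mv² = ½(114.5)(29.8)² = 50840 J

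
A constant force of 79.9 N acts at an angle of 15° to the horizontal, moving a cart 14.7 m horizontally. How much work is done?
W = F·d·cosθ = (79.9)(14.7)cos(15°) = 1135 J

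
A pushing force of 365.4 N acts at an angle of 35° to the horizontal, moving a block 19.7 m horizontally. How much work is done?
W = F·d·cosθ = (365.4)(19.7)cos(35°) = 5897 J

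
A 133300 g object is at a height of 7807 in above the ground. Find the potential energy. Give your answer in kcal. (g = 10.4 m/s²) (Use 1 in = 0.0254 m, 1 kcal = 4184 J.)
Convert to SI: m = 133.3 kg, h = 198.298 m
PE = mgh = (133.3)(10.4)(198.298) = 274904 J = 65.7 kcal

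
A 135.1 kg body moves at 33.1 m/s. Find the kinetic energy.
KE = ½mv² = ½(135.1)(33.1)² = 74010 J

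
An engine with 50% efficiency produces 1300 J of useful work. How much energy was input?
W_in = W_out/η = 1300/0.5 = 2600 J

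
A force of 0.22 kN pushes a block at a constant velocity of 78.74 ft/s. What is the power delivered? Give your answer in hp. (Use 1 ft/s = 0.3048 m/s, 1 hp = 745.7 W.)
Convert to SI: F = 220.0 N, v = 24.0 m/s
P = Fv = (220.0)(24.0) = 5279.99 W = 7.081 hp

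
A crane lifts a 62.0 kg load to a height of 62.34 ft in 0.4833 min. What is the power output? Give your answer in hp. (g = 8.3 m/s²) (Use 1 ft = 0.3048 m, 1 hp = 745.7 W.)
Convert to SI: m = 62.0 kg, h = 19.0012 m, t = 28.998 s
P = mgh/t = (62.0)(8.3)(19.0012)/28.998 = 337.197 W = 0.4522 hp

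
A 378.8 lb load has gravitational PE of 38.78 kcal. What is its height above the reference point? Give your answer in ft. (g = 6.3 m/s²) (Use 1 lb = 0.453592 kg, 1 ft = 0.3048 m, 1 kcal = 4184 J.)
Convert to SI: m = 171.821 kg, PE = 162256 J
h = PE/(mg) = 162256/(171.821·6.3) = 149.894 m = 491.8 ft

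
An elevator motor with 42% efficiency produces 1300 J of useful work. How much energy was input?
W_in = W_out/η = 1300/0.42 = 3095 J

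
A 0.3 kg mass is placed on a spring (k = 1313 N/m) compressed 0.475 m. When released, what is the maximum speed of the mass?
½kx² = ½mv² ⇒ v = x√(k/m) = (0.475)√(1313/0.3) = 31.42 m/s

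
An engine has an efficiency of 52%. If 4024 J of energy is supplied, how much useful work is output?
W_out = η·W_in = 0.52·4024 = 2092.48 J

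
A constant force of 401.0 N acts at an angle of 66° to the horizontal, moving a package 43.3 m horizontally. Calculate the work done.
W = F·d·cosθ = (401.0)(43.3)cos(66°) = 7062 J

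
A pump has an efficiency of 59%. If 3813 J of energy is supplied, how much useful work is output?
W_out = η·W_in = 0.59·3813 = 2249.67 J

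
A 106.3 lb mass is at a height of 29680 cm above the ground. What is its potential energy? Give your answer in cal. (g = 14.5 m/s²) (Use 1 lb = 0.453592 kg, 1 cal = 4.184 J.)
Convert to SI: m = 48.2168 kg, h = 296.8 m
PE = mgh = (48.2168)(14.5)(296.8) = 207506 J = 49600 cal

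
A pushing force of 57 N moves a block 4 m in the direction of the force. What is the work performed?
W = F·d = (57)(4) = 228.0 J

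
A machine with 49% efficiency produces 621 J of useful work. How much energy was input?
W_in = W_out/η = 621/0.49 = 1267 J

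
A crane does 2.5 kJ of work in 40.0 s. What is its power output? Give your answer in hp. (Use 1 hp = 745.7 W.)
Convert to SI: W = 2500.0 J, t = 40.0 s
P = W/t = 2500.0/40.0 = 62.5 W = 0.08381 hp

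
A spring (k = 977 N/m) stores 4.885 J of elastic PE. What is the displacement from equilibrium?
x = √(2·PE/k) = √(2·4.885/977) = 0.1 m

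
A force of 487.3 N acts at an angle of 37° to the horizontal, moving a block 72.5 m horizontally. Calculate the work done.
W = F·d·cosθ = (487.3)(72.5)cos(37°) = 28220 J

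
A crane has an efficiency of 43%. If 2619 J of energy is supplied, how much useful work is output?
W_out = η·W_in = 0.43·2619 = 1126.17 J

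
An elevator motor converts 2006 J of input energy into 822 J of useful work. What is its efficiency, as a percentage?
η = W_out/W_in = 822/2006 = 40.98%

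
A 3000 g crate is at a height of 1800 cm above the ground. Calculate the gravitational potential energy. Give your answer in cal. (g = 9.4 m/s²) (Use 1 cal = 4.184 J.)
Convert to SI: m = 3.0 kg, h = 18.0 m
PE = mgh = (3.0)(9.4)(18.0) = 507.6 J = 121.3 cal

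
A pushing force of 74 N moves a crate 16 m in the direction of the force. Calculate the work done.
W = F·d = (74)(16) = 1184 J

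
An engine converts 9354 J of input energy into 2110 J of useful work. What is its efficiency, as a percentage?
η = W_out/W_in = 2110/9354 = 22.56%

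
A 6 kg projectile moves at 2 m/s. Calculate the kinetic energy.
KE = ½mv² = ½(6)(2)² = 12.0 J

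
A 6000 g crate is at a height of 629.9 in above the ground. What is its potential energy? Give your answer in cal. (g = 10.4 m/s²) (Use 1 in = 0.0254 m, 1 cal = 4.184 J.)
Convert to SI: m = 6.0 kg, h = 15.9995 m
PE = mgh = (6.0)(10.4)(15.9995) = 998.366 J = 238.6 cal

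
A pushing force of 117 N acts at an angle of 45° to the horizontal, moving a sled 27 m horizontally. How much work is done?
W = F·d·cosθ = (117)(27)cos(45°) = 2234 J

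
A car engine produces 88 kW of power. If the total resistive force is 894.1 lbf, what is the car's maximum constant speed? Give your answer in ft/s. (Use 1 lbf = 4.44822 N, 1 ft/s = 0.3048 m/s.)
Convert to SI: F = 3977.15 N
P = Fv ⇒ v = P/F = 88000 W/3977.15 N = 22.1264 m/s = 72.59 ft/s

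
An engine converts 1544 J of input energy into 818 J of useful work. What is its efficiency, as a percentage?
η = W_out/W_in = 818/1544 = 52.98%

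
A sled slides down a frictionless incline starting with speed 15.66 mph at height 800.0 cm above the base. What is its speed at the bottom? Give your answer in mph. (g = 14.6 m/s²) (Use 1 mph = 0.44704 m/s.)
Convert to SI: v₀ = 7.00065 m/s, h = 8.0 m
½mv₀² + mgh = ½mv² ⇒ v = √(v₀² + 2gh) = √(7.00065² + 2·14.6·8.0) = 16.811 m/s = 37.61 mph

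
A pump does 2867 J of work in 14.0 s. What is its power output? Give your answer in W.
P = W/t = 2867.0/14.0 = 204.8 W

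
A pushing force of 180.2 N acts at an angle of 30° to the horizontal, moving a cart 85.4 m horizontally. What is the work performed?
W = F·d·cosθ = (180.2)(85.4)cos(30°) = 13330 J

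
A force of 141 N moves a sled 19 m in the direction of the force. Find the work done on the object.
W = F·d = (141)(19) = 2679 J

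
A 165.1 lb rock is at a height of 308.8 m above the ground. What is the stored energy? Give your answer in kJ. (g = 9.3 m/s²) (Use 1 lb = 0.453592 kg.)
Convert to SI: m = 74.888 kg, h = 308.8 m
PE = mgh = (74.888)(9.3)(308.8) = 215066 J = 215.1 kJ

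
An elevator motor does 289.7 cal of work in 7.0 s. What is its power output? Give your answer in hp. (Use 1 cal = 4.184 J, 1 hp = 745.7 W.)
Convert to SI: W = 1212.1 J, t = 7.0 s
P = W/t = 1212.1/7.0 = 173.158 W = 0.2322 hp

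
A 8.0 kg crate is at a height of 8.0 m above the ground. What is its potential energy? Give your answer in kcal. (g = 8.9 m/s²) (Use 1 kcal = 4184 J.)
PE = mgh = (8.0)(8.9)(8.0) = 569.6 J = 0.1361 kcal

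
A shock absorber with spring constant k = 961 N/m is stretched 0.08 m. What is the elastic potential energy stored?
PE = ½kx² = ½(961)(0.08)² = 3.075 J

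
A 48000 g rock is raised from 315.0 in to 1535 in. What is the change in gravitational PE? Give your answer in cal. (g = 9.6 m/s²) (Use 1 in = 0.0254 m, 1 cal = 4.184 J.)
Convert to SI: m = 48.0 kg, Δh = 30.988 m
ΔPE = mgΔh = (48.0)(9.6)(30.988) = 14279.3 J = 3413 cal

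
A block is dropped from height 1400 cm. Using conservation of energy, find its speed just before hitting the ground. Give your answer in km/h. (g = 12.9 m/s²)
Convert to SI: h = 14.0 m
mgh = ½mv² ⇒ v = √(2gh) = √(2·12.9·14.0) = 19.0053 m/s = 68.42 km/h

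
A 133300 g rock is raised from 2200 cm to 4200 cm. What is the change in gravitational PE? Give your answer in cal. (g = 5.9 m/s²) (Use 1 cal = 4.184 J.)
Convert to SI: m = 133.3 kg, Δh = 20.0 m
ΔPE = mgΔh = (133.3)(5.9)(20.0) = 15729.4 J = 3759 cal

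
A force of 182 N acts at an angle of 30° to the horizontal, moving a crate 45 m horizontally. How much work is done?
W = F·d·cosθ = (182)(45)cos(30°) = 7093 J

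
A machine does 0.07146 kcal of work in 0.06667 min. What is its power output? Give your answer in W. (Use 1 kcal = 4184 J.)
Convert to SI: W = 298.989 J, t = 4.0002 s
P = W/t = 298.989/4.0002 = 74.74 W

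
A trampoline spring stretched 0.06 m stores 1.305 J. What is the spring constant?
k = 2·PE/x² = 2·1.305/(0.06)² = 725.0 N/m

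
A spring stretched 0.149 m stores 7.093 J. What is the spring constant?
k = 2·PE/x² = 2·7.093/(0.149)² = 639.0 N/m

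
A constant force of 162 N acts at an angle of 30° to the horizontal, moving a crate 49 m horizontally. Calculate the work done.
W = F·d·cosθ = (162)(49)cos(30°) = 6875 J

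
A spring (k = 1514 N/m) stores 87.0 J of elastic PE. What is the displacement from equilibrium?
x = √(2·PE/k) = √(2·87.0/1514) = 0.339 m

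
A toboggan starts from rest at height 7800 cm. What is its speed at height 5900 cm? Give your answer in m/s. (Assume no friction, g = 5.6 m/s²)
Convert to SI: h₁−h₂ = 19.0 m
mgh₁ = mgh₂ + ½mv² ⇒ v = √(2g(h₁−h₂)) = √(2·5.6·19.0) = 14.59 m/s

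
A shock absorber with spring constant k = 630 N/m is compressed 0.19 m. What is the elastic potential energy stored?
PE = ½kx² = ½(630)(0.19)² = 11.37 J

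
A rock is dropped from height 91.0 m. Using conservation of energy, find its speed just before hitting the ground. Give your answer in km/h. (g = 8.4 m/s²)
mgh = ½mv² ⇒ v = √(2gh) = √(2·8.4·91.0) = 39.0999 m/s = 140.8 km/h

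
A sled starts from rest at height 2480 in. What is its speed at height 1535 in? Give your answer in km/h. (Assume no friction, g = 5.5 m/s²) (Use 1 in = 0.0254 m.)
Convert to SI: h₁−h₂ = 24.003 m
mgh₁ = mgh₂ + ½mv² ⇒ v = √(2g(h₁−h₂)) = √(2·5.5·24.003) = 16.2491 m/s = 58.5 km/h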